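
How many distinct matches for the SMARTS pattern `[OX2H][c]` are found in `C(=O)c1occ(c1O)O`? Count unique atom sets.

[OX2H][c] is the SMARTS for a phenol: a hydroxyl oxygen attached to an aromatic carbon.
The molecule carries 2 separate instances of a hydroxyl group (-OH) meeting every constraint; each maps to a distinct set of atoms, giving 2 matches.

2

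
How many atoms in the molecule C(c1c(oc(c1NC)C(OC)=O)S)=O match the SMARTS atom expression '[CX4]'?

2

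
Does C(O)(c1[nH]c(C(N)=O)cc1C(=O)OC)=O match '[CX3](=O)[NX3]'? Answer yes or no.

Yes

The pattern [CX3](=O)[NX3] describes a carbonyl carbon bonded to a trivalent nitrogen — an amide.
The molecule carries a primary amide (-C(=O)NH2), whose atoms satisfy every constraint of the query, so the pattern matches.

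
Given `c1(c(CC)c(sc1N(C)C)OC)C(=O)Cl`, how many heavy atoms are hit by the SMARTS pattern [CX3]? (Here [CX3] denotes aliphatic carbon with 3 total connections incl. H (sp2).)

1

The query [CX3] means: C with X3: aliphatic carbon with exactly 3 total connections.
Check the 15 heavy atoms by environment: 1× s (aromatic, X2) → no; 4× c (aromatic, X3) → no; 1× O (X2) → no; 5× C (X4) → no; 1× C (X3) → match; 1× O (X1) → no; 1× Cl (X1) → no; 1× N (X3) → no.
That gives 1 matching atom.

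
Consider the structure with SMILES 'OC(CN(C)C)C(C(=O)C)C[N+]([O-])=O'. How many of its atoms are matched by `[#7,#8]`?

6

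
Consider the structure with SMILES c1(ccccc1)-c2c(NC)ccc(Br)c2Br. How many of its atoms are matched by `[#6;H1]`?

The query [#6;H1] means: any carbon bearing exactly one hydrogen.
Check the 16 heavy atoms by environment: 5× c (aromatic, H0) → no; 7× c (aromatic, H1) → match; 2× Br (H0) → no; 1× N (H1) → no; 1× C (H3) → no.
That gives 7 matching atoms.

7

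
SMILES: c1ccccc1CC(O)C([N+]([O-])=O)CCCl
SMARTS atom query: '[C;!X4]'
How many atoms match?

The query [C;!X4] means: aliphatic carbon that does not have four total connections.
Check the 16 heavy atoms by environment: 5× C (X4) → no; 1× O (X2) → no; 6× c (aromatic, X3) → no; 1× Cl (X1) → no; 1× N (charge +1, X3) → no; 1× O (charge -1, X1) → no; 1× O (X1) → no.
No environment satisfies the query, so 0 matching atoms.

0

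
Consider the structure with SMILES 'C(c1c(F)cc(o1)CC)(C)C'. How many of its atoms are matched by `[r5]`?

Check the 11 heavy atoms by environment: 1× o (aromatic, in 5-ring) → match; 4× c (aromatic, in 5-ring) → match; 5× C (acyclic) → no; 1× F (acyclic) → no.
Summing the matching environments: 1 + 4 = 5 matching atoms.

5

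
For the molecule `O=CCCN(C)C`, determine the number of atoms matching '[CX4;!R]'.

4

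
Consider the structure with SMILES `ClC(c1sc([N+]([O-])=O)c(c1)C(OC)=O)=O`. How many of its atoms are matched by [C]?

3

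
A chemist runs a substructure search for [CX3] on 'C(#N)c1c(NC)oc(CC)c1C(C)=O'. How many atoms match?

The query [CX3] means: C with X3: aliphatic carbon with exactly 3 total connections.
Check the 14 heavy atoms by environment: 1× o (aromatic, X2) → no; 4× c (aromatic, X3) → no; 1× C (X3) → match; 1× O (X1) → no; 4× C (X4) → no; 1× N (X3) → no; 1× C (X2) → no; 1× N (X1) → no.
That gives 1 matching atom.

1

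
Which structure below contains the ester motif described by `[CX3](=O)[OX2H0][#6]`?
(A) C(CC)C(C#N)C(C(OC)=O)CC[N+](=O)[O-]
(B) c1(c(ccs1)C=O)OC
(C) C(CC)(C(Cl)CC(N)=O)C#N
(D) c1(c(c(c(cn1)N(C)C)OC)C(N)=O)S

[CX3](=O)[OX2H0][#6] describes a carbonyl carbon bonded to an oxygen that is itself bonded to carbon (no H on that O) (an ester).
(A) contains a methyl-ester group (-C(=O)OCH3), which satisfies every atom and bond constraint.
(B) has a methoxy ether (-OCH3) but the ether oxygen is not adjacent to a C=O carbon.
(C) has a primary amide (-C(=O)NH2) but the carbonyl is bonded to N, not to an O-C linkage.
(D) has a primary amide (-C(=O)NH2) but the carbonyl is bonded to N, not to an O-C linkage.
So the answer is (A).

A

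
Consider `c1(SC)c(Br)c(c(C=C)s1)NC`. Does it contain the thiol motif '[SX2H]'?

The pattern [SX2H] describes an aliphatic sulfur with two connections, one being H — a thiol.
The closest candidate here is a methylthio ether (-SCH3), but the sulfur has H0 (bonded to two carbons), not H1. No other fragment satisfies the full query, so there is no match.

No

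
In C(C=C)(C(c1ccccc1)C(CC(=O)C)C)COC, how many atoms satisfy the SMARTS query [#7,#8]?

2

Check the 19 heavy atoms by environment: 11× C → no; 2× O → match; 6× c (aromatic) → no.
That gives 2 matching atoms.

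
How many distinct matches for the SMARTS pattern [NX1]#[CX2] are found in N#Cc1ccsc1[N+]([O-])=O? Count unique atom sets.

1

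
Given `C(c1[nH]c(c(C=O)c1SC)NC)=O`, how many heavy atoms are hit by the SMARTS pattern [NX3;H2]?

The query [NX3;H2] means: aliphatic N with 3 total connections, two of them H — an -NH2 nitrogen (amine or amide).
Check the 13 heavy atoms by environment: 1× n (aromatic, H1, X3) → no; 4× c (aromatic, H0, X3) → no; 1× N (H1, X3) → no; 2× C (H3, X4) → no; 2× C (H1, X3) → no; 2× O (H0, X1) → no; 1× S (H0, X2) → no.
No environment satisfies the query, so 0 matching atoms.

0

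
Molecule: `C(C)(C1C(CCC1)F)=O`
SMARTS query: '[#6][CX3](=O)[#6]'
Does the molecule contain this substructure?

Yes

The pattern [#6][CX3](=O)[#6] describes a carbonyl carbon (no H) flanked by two carbons — a ketone.
The molecule carries an acetyl/ketone group (-C(=O)CH3), whose atoms satisfy every constraint of the query, so the pattern matches.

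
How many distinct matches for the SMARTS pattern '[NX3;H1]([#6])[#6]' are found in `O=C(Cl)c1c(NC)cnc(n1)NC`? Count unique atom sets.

2

[NX3;H1]([#6])[#6] is the SMARTS for a secondary amine: a trivalent nitrogen with one H, bonded to two carbons.
The molecule carries 2 separate instances of an N-methylamino group (-NHCH3) meeting every constraint; each maps to a distinct set of atoms, giving 2 matches.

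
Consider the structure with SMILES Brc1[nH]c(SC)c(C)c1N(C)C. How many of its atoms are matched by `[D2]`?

2

Check the 12 heavy atoms by environment: 1× n (aromatic, D2) → match; 4× c (aromatic, D3) → no; 4× C (D1) → no; 1× N (D3) → no; 1× S (D2) → match; 1× Br (D1) → no.
Summing the matching environments: 1 + 1 = 2 matching atoms.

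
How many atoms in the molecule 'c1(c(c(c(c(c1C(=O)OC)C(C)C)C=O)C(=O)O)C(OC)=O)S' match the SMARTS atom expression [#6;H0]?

9

Check the 23 heavy atoms by environment: 6× c (aromatic, H0) → match; 2× C (H1) → no; 6× O (H0) → no; 3× C (H0) → match; 4× C (H3) → no; 1× O (H1) → no; 1× S (H1) → no.
Summing the matching environments: 6 + 3 = 9 matching atoms.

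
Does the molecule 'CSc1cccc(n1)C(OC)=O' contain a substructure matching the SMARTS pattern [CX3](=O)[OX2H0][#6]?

The pattern [CX3](=O)[OX2H0][#6] describes a carbonyl carbon bonded to an oxygen that is itself bonded to carbon (no H on that O) — an ester.
The molecule carries a methyl-ester group (-C(=O)OCH3), whose atoms satisfy every constraint of the query, so the pattern matches.

Yes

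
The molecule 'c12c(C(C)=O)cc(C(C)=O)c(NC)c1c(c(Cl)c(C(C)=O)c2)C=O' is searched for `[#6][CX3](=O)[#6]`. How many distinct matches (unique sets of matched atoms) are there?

[#6][CX3](=O)[#6] is the SMARTS for a ketone: a carbonyl carbon (no H) flanked by two carbons.
The molecule carries 3 separate instances of an acetyl/ketone group (-C(=O)CH3) meeting every constraint; each maps to a distinct set of atoms, giving 3 matches.

3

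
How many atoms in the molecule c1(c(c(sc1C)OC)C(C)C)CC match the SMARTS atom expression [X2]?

The query [X2] means: any atom with exactly two total connections (bonds + H).
Check the 13 heavy atoms by environment: 1× s (aromatic, X2) → match; 4× c (aromatic, X3) → no; 7× C (X4) → no; 1× O (X2) → match.
Summing the matching environments: 1 + 1 = 2 matching atoms.

2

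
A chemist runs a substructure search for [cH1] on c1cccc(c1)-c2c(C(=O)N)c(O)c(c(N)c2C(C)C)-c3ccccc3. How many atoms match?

10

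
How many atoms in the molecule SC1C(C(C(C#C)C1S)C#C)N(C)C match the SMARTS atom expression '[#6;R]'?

5

Check the 14 heavy atoms by environment: 5× C (in 5-ring) → match; 1× N (acyclic) → no; 6× C (acyclic) → no; 2× S (acyclic) → no.
That gives 5 matching atoms.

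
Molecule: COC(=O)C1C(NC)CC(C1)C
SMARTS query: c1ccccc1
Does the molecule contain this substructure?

No

The pattern c1ccccc1 describes six aromatic carbons in a ring — a benzene ring.
The closest candidate here is a methyl group (-CH3), but no six-membered all-carbon aromatic ring is present. No other fragment satisfies the full query, so there is no match.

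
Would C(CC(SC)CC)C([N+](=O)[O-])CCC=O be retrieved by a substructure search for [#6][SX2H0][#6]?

Yes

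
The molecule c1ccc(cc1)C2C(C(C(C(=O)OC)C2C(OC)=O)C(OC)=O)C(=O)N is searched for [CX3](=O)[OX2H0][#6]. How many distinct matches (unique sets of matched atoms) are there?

3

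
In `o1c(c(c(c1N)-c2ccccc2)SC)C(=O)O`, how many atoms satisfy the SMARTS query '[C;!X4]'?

1

The query [C;!X4] means: aliphatic carbon that does not have four total connections.
Check the 17 heavy atoms by environment: 1× o (aromatic, X2) → no; 10× c (aromatic, X3) → no; 1× N (X3) → no; 1× C (X3) → match; 1× O (X1) → no; 1× O (X2) → no; 1× S (X2) → no; 1× C (X4) → no.
That gives 1 matching atom.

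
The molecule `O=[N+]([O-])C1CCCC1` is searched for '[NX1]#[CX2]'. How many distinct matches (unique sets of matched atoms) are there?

[NX1]#[CX2] is the SMARTS for a nitrile: a nitrogen triple-bonded to a two-connected carbon.
The molecule has a nitro group (-[N+](=O)[O-]), but there is no C#N triple bond; nothing else fits, so there are 0 matches.

0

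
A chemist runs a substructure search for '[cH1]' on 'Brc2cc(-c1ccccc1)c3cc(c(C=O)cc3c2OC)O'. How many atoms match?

8

The query [cH1] means: aromatic carbon bearing exactly one hydrogen.
Check the 22 heavy atoms by environment: 8× c (aromatic, H0) → no; 8× c (aromatic, H1) → match; 1× Br (H0) → no; 1× O (H1) → no; 2× O (H0) → no; 1× C (H3) → no; 1× C (H1) → no.
That gives 8 matching atoms.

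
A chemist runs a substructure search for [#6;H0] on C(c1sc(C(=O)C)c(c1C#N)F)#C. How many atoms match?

The query [#6;H0] means: any carbon with no attached hydrogen.
Check the 13 heavy atoms by environment: 1× s (aromatic, H0) → no; 4× c (aromatic, H0) → match; 3× C (H0) → match; 1× N (H0) → no; 1× O (H0) → no; 1× C (H3) → no; 1× C (H1) → no; 1× F (H0) → no.
Summing the matching environments: 4 + 3 = 7 matching atoms.

7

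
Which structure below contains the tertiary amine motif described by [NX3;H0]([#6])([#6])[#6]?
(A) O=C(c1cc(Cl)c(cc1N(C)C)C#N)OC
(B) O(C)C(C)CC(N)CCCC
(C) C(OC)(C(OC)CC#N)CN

[NX3;H0]([#6])([#6])[#6] describes a trivalent nitrogen with no H, bonded to three carbons (a tertiary amine).
(A) contains a dimethylamino group (-N(CH3)2), which satisfies every atom and bond constraint.
(B) has a primary amino group (-NH2) but the nitrogen has H2, not H0 with three carbons.
(C) has a primary amino group (-NH2) but the nitrogen has H2, not H0 with three carbons.
So the answer is (A).

A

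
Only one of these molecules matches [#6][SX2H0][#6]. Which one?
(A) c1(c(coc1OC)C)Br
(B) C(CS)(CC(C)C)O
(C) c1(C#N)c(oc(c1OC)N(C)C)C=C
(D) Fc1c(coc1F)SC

D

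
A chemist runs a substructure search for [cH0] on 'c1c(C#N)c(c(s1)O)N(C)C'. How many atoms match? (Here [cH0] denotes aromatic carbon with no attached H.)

Check the 11 heavy atoms by environment: 1× s (aromatic, H0) → no; 3× c (aromatic, H0) → match; 1× c (aromatic, H1) → no; 1× O (H1) → no; 1× C (H0) → no; 2× N (H0) → no; 2× C (H3) → no.
That gives 3 matching atoms.

3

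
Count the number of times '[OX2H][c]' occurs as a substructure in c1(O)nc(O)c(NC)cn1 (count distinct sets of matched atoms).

[OX2H][c] is the SMARTS for a phenol: a hydroxyl oxygen attached to an aromatic carbon.
The molecule carries 2 separate instances of a hydroxyl group (-OH) meeting every constraint; each maps to a distinct set of atoms, giving 2 matches.

2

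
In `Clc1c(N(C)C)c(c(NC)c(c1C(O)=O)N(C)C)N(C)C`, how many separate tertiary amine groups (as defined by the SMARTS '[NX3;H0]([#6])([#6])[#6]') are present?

[NX3;H0]([#6])([#6])[#6] is the SMARTS for a tertiary amine: a trivalent nitrogen with no H, bonded to three carbons.
The molecule carries 3 separate instances of a dimethylamino group (-N(CH3)2) meeting every constraint; each maps to a distinct set of atoms, giving 3 matches.

3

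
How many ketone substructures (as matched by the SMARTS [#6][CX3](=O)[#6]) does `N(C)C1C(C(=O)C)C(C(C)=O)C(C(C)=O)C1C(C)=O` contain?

[#6][CX3](=O)[#6] is the SMARTS for a ketone: a carbonyl carbon (no H) flanked by two carbons.
The molecule carries 4 separate instances of an acetyl/ketone group (-C(=O)CH3) meeting every constraint; each maps to a distinct set of atoms, giving 4 matches.

4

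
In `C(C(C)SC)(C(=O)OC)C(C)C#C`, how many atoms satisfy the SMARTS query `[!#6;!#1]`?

The query [!#6;!#1] means: not carbon and not hydrogen — any heteroatom.
Check the 13 heavy atoms by environment: 10× C → no; 2× O → match; 1× S → match.
Summing the matching environments: 2 + 1 = 3 matching atoms.

3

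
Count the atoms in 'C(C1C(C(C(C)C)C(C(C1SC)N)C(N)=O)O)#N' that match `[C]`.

12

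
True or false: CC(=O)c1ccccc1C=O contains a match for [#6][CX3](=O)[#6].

The pattern [#6][CX3](=O)[#6] describes a carbonyl carbon (no H) flanked by two carbons — a ketone.
The molecule carries an acetyl/ketone group (-C(=O)CH3), whose atoms satisfy every constraint of the query, so the pattern matches.

True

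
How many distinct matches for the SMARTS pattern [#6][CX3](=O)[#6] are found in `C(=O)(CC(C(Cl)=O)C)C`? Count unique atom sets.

1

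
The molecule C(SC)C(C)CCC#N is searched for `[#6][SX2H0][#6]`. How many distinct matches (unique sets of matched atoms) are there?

1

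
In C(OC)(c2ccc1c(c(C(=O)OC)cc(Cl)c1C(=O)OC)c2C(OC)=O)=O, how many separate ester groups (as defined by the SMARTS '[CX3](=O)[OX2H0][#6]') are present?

4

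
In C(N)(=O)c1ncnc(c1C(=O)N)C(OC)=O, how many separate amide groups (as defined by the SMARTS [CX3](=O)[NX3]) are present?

2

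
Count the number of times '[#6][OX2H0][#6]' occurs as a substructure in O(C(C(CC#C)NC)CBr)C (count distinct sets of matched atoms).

[#6][OX2H0][#6] is the SMARTS for an ether: an aliphatic oxygen bridging two carbons with no H on the oxygen.
Exactly one fragment in the molecule meets all constraints, giving 1 match.

1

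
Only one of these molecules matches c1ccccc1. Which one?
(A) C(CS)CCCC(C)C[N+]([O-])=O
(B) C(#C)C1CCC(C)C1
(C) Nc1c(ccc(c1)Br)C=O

C

c1ccccc1 describes six aromatic carbons in a ring (a benzene ring).
(A) has a methyl group (-CH3) but no six-membered all-carbon aromatic ring is present.
(B) has a methyl group (-CH3) but no six-membered all-carbon aromatic ring is present.
(C) contains the required atom environment, so the pattern matches.
So the answer is (C).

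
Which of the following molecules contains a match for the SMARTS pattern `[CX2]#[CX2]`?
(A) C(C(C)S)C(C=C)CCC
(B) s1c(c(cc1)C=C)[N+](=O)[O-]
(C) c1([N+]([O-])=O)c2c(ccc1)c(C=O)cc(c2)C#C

[CX2]#[CX2] describes a carbon-carbon triple bond (an alkyne).
(A) has a vinyl group (-CH=CH2) but the C=C is a double bond; both carbons are CX3, not CX2.
(B) has a vinyl group (-CH=CH2) but the C=C is a double bond; both carbons are CX3, not CX2.
(C) contains an ethynyl group (-C#CH), which satisfies every atom and bond constraint.
So the answer is (C).

C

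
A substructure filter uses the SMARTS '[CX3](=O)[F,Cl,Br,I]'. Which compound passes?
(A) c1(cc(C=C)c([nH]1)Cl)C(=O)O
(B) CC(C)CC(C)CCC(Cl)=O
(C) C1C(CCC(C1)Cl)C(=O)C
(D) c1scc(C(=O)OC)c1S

B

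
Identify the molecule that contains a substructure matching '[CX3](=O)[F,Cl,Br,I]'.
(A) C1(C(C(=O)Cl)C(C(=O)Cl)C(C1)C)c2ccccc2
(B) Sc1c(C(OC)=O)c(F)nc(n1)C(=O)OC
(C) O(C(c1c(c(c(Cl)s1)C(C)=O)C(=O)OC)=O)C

A

[CX3](=O)[F,Cl,Br,I] describes a carbonyl carbon bonded to a halogen (an acyl halide).
(A) contains an acyl chloride (-C(=O)Cl), which satisfies every atom and bond constraint.
(B) has a methyl-ester group (-C(=O)OCH3) but the carbonyl is bonded to -O-C, not to a halogen.
(C) has a methyl-ester group (-C(=O)OCH3) but the carbonyl is bonded to -O-C, not to a halogen.
So the answer is (A).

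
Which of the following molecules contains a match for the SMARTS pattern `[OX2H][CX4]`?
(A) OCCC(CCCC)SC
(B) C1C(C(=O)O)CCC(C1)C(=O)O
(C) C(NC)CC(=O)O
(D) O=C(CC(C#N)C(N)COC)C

A

[OX2H][CX4] describes a hydroxyl oxygen bound to an sp3 (X4) carbon (an aliphatic alcohol).
(A) contains a hydroxyl group (-OH), which satisfies every atom and bond constraint.
(B) has a carboxylic acid group (-C(=O)OH) but the -OH is on a CX3 carbonyl carbon, not a CX4 carbon.
(C) has a carboxylic acid group (-C(=O)OH) but the -OH is on a CX3 carbonyl carbon, not a CX4 carbon.
(D) has a methoxy ether (-OCH3) but the oxygen has H0 (ether), not H1.
So the answer is (A).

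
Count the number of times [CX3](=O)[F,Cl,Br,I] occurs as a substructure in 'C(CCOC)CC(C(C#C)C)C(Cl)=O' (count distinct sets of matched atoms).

1

[CX3](=O)[F,Cl,Br,I] is the SMARTS for an acyl halide: a carbonyl carbon bonded to a halogen.
Exactly one fragment in the molecule meets all constraints, giving 1 match.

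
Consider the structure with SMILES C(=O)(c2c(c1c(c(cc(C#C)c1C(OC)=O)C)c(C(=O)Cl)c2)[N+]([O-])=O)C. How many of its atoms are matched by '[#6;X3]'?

The query [#6;X3] means: any carbon (aromatic or not) with three total connections.
Check the 26 heavy atoms by environment: 10× c (aromatic, X3) → match; 3× C (X3) → match; 4× O (X1) → no; 1× O (X2) → no; 3× C (X4) → no; 1× Cl (X1) → no; 1× N (charge +1, X3) → no; 1× O (charge -1, X1) → no; 2× C (X2) → no.
Summing the matching environments: 10 + 3 = 13 matching atoms.

13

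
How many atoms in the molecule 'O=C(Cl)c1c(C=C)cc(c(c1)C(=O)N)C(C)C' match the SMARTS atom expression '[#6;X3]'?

10

Check the 17 heavy atoms by environment: 6× c (aromatic, X3) → match; 4× C (X3) → match; 2× O (X1) → no; 1× N (X3) → no; 3× C (X4) → no; 1× Cl (X1) → no.
Summing the matching environments: 6 + 4 = 10 matching atoms.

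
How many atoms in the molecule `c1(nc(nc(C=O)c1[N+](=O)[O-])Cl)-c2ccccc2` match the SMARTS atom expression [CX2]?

0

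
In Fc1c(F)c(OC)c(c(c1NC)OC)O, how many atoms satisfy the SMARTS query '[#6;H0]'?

6

The query [#6;H0] means: any carbon with no attached hydrogen.
Check the 15 heavy atoms by environment: 6× c (aromatic, H0) → match; 2× O (H0) → no; 3× C (H3) → no; 1× N (H1) → no; 2× F (H0) → no; 1× O (H1) → no.
That gives 6 matching atoms.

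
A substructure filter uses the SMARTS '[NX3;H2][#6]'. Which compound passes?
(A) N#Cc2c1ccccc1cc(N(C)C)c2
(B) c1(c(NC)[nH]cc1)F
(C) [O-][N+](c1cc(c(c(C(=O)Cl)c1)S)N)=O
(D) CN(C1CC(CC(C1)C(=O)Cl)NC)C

[NX3;H2][#6] describes a trivalent nitrogen with two H attached to carbon (a primary amine).
(A) has a dimethylamino group (-N(CH3)2) but the nitrogen has H0, not H2.
(B) has an N-methylamino group (-NHCH3) but the nitrogen bears two carbons and only one H (H1), not H2.
(C) contains a primary amino group (-NH2), which satisfies every atom and bond constraint.
(D) has a dimethylamino group (-N(CH3)2) but the nitrogen has H0, not H2.
So the answer is (C).

C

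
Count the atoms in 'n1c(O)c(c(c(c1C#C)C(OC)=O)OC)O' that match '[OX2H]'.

The query [OX2H] means: aliphatic oxygen with two connections, one of which is H — an -OH oxygen.
Check the 16 heavy atoms by environment: 1× n (aromatic, H0, X2) → no; 5× c (aromatic, H0, X3) → no; 2× O (H1, X2) → match; 2× O (H0, X2) → no; 2× C (H3, X4) → no; 1× C (H0, X2) → no; 1× C (H1, X2) → no; 1× C (H0, X3) → no; 1× O (H0, X1) → no.
That gives 2 matching atoms.

2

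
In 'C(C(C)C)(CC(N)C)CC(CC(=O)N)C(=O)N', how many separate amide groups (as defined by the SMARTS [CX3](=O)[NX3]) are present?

2

[CX3](=O)[NX3] is the SMARTS for an amide: a carbonyl carbon bonded to a trivalent nitrogen.
The molecule carries 2 separate instances of a primary amide (-C(=O)NH2) meeting every constraint; each maps to a distinct set of atoms, giving 2 matches.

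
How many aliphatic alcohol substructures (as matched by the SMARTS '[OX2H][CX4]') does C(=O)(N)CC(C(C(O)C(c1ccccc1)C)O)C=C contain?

2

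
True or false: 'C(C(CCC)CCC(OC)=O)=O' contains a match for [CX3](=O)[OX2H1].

The pattern [CX3](=O)[OX2H1] describes an sp2 carbon double-bonded to O and single-bonded to an -OH oxygen — a carboxylic acid.
The closest candidate here is a methyl-ester group (-C(=O)OCH3), but the singly-bonded O has no H (OX2H0, not OX2H1). No other fragment satisfies the full query, so there is no match.

False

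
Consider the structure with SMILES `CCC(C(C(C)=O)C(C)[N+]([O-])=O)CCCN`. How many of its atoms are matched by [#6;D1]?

The query [#6;D1] means: carbon bonded to exactly one heavy atom.
Check the 16 heavy atoms by environment: 3× C (D1) → match; 4× C (D3) → no; 4× C (D2) → no; 1× N (D1) → no; 2× O (D1) → no; 1× N (charge +1, D3) → no; 1× O (charge -1, D1) → no.
That gives 3 matching atoms.

3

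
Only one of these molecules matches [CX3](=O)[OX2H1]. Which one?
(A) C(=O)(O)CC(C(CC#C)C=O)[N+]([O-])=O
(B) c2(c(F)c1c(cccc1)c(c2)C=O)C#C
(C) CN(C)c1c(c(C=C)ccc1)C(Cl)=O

A

[CX3](=O)[OX2H1] describes an sp2 carbon double-bonded to O and single-bonded to an -OH oxygen (a carboxylic acid).
(A) contains a carboxylic acid group (-C(=O)OH), which satisfies every atom and bond constraint.
(B) has an aldehyde (-CHO) but there is no singly-bonded oxygen on the carbonyl carbon.
(C) has an acyl chloride (-C(=O)Cl) but the carbonyl is bonded to Cl, not to an -OH oxygen.
So the answer is (A).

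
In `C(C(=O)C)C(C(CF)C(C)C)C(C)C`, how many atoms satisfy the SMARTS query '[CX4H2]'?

2

Check the 14 heavy atoms by environment: 2× C (H2, X4) → match; 4× C (H1, X4) → no; 1× F (H0, X1) → no; 1× C (H0, X3) → no; 1× O (H0, X1) → no; 5× C (H3, X4) → no.
That gives 2 matching atoms.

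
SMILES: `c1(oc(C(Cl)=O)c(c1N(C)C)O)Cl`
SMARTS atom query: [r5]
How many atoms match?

5

The query [r5] means: r5 matches atoms in a five-membered ring.
Check the 13 heavy atoms by environment: 1× o (aromatic, in 5-ring) → match; 4× c (aromatic, in 5-ring) → match; 3× C (acyclic) → no; 2× O (acyclic) → no; 2× Cl (acyclic) → no; 1× N (acyclic) → no.
Summing the matching environments: 1 + 4 = 5 matching atoms.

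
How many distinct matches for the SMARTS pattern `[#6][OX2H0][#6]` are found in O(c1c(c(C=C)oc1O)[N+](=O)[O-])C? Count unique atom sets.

1

[#6][OX2H0][#6] is the SMARTS for an ether: an aliphatic oxygen bridging two carbons with no H on the oxygen.
Exactly one fragment in the molecule meets all constraints, giving 1 match.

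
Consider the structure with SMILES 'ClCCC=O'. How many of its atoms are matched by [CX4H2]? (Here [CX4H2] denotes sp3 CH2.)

The query [CX4H2] means: sp3 carbon (X4) with exactly two hydrogens.
Check the 5 heavy atoms by environment: 2× C (H2, X4) → match; 1× C (H1, X3) → no; 1× O (H0, X1) → no; 1× Cl (H0, X1) → no.
That gives 2 matching atoms.

2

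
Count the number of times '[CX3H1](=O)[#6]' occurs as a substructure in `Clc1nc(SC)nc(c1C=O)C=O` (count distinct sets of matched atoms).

2

[CX3H1](=O)[#6] is the SMARTS for an aldehyde: an sp2 carbon with one H, double-bonded to O and single-bonded to carbon.
The molecule carries 2 separate instances of an aldehyde (-CHO) meeting every constraint; each maps to a distinct set of atoms, giving 2 matches.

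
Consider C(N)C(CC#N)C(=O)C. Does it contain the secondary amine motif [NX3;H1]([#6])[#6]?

No

The pattern [NX3;H1]([#6])[#6] describes a trivalent nitrogen with one H, bonded to two carbons — a secondary amine.
The closest candidate here is a primary amino group (-NH2), but the nitrogen has H2 and only one carbon neighbour. No other fragment satisfies the full query, so there is no match.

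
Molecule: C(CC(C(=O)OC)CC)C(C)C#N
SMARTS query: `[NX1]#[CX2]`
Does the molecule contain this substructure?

Yes

The pattern [NX1]#[CX2] describes a nitrogen triple-bonded to a two-connected carbon — a nitrile.
The molecule carries a nitrile (-C#N), whose atoms satisfy every constraint of the query, so the pattern matches.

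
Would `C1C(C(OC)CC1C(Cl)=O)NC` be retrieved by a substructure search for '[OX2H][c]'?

No

The pattern [OX2H][c] describes a hydroxyl oxygen attached to an aromatic carbon — a phenol.
The closest candidate here is a methoxy ether (-OCH3), but the oxygen has H0, not H1. No other fragment satisfies the full query, so there is no match.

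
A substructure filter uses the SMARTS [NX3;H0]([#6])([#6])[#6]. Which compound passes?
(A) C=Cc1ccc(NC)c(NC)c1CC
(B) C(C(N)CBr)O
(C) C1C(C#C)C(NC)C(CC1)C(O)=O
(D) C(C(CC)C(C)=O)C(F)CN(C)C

D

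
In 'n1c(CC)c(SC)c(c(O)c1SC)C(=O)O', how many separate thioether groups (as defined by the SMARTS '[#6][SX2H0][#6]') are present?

2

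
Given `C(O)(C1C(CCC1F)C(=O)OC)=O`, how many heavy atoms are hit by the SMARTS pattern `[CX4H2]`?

The query [CX4H2] means: sp3 carbon (X4) with exactly two hydrogens.
Check the 13 heavy atoms by environment: 2× C (H2, X4) → match; 3× C (H1, X4) → no; 2× C (H0, X3) → no; 2× O (H0, X1) → no; 1× O (H1, X2) → no; 1× F (H0, X1) → no; 1× O (H0, X2) → no; 1× C (H3, X4) → no.
That gives 2 matching atoms.

2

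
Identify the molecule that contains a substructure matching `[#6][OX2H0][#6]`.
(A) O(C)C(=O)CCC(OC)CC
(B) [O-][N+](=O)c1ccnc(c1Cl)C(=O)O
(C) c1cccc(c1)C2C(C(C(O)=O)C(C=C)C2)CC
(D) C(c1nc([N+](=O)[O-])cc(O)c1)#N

A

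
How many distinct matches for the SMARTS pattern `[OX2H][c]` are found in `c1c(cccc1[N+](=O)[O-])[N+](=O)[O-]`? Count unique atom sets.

0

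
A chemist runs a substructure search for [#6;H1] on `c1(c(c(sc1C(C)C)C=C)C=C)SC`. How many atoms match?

3

Check the 14 heavy atoms by environment: 1× s (aromatic, H0) → no; 4× c (aromatic, H0) → no; 3× C (H1) → match; 2× C (H2) → no; 1× S (H0) → no; 3× C (H3) → no.
That gives 3 matching atoms.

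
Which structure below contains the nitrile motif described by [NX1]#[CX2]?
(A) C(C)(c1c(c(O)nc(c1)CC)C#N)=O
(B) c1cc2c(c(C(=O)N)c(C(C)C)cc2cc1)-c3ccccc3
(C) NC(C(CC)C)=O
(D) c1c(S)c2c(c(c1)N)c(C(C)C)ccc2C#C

A

[NX1]#[CX2] describes a nitrogen triple-bonded to a two-connected carbon (a nitrile).
(A) contains a nitrile (-C#N), which satisfies every atom and bond constraint.
(B) has a primary amide (-C(=O)NH2) but the nitrogen is NX3, not NX1.
(C) has a primary amide (-C(=O)NH2) but the nitrogen is NX3, not NX1.
(D) has a primary amino group (-NH2) but the nitrogen is NX3 (three connections), not NX1 triple-bonded.
So the answer is (A).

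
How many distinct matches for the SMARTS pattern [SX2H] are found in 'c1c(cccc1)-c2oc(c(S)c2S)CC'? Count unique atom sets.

2

[SX2H] is the SMARTS for a thiol: an aliphatic sulfur with two connections, one being H.
The molecule carries 2 separate instances of a thiol (-SH) meeting every constraint; each maps to a distinct set of atoms, giving 2 matches.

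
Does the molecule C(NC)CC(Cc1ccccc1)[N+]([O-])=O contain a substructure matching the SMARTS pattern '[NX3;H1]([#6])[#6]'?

Yes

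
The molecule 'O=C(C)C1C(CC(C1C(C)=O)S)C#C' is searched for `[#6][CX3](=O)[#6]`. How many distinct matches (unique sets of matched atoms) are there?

2

[#6][CX3](=O)[#6] is the SMARTS for a ketone: a carbonyl carbon (no H) flanked by two carbons.
The molecule carries 2 separate instances of an acetyl/ketone group (-C(=O)CH3) meeting every constraint; each maps to a distinct set of atoms, giving 2 matches.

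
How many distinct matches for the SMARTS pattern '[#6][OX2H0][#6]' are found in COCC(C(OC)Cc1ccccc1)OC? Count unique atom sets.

3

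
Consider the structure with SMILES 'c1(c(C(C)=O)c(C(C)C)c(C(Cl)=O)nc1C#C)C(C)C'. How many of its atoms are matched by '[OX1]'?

2

The query [OX1] means: aliphatic oxygen with one total connection — typically a carbonyl =O or an oxide.
Check the 20 heavy atoms by environment: 1× n (aromatic, X2) → no; 5× c (aromatic, X3) → no; 7× C (X4) → no; 2× C (X3) → no; 2× O (X1) → match; 1× Cl (X1) → no; 2× C (X2) → no.
That gives 2 matching atoms.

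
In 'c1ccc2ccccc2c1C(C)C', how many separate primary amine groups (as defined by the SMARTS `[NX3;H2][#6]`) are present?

0

[NX3;H2][#6] is the SMARTS for a primary amine: a trivalent nitrogen with two H attached to carbon.
No fragment in the molecule satisfies every constraint, giving 0 matches.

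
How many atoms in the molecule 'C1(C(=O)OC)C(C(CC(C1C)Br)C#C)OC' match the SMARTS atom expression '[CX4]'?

The query [CX4] means: C with X4: aliphatic carbon with exactly 4 total connections (bonds + H).
Check the 16 heavy atoms by environment: 9× C (X4) → match; 1× Br (X1) → no; 2× O (X2) → no; 2× C (X2) → no; 1× C (X3) → no; 1× O (X1) → no.
That gives 9 matching atoms.

9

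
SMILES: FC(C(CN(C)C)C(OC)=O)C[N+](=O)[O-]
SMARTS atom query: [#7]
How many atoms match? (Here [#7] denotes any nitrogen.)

Check the 15 heavy atoms by environment: 8× C → no; 1× F → no; 1× N → match; 3× O → no; 1× N (charge +1) → match; 1× O (charge -1) → no.
Summing the matching environments: 1 + 1 = 2 matching atoms.

2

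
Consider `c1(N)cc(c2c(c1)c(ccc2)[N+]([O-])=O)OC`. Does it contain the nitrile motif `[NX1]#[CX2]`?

The pattern [NX1]#[CX2] describes a nitrogen triple-bonded to a two-connected carbon — a nitrile.
The closest candidate here is a nitro group (-[N+](=O)[O-]), but there is no C#N triple bond. No other fragment satisfies the full query, so there is no match.

No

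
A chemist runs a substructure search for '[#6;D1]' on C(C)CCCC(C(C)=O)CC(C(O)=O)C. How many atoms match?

3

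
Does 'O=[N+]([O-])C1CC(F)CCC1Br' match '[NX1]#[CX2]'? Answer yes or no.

The pattern [NX1]#[CX2] describes a nitrogen triple-bonded to a two-connected carbon — a nitrile.
The closest candidate here is a nitro group (-[N+](=O)[O-]), but there is no C#N triple bond. No other fragment satisfies the full query, so there is no match.

No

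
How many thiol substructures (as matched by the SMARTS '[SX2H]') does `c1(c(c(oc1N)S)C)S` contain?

2

[SX2H] is the SMARTS for a thiol: an aliphatic sulfur with two connections, one being H.
The molecule carries 2 separate instances of a thiol (-SH) meeting every constraint; each maps to a distinct set of atoms, giving 2 matches.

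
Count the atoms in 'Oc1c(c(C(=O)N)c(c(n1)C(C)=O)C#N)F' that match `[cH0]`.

5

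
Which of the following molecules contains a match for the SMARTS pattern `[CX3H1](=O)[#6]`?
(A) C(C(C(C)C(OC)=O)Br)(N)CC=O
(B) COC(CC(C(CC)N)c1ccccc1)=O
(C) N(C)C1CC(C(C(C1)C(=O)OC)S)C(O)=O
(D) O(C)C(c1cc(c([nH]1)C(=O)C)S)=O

[CX3H1](=O)[#6] describes an sp2 carbon with one H, double-bonded to O and single-bonded to carbon (an aldehyde).
(A) contains an aldehyde (-CHO), which satisfies every atom and bond constraint.
(B) has a methyl-ester group (-C(=O)OCH3) but the carbonyl carbon has H0, not H1.
(C) has a carboxylic acid group (-C(=O)OH) but the carbonyl carbon has H0 and is bonded to O, not H1.
(D) has an acetyl/ketone group (-C(=O)CH3) but the carbonyl carbon has H0 (two carbon neighbours), not H1.
So the answer is (A).

A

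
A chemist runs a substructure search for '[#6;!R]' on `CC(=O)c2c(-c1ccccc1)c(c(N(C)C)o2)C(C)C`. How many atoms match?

7

The query [#6;!R] means: carbon not in any ring.
Check the 20 heavy atoms by environment: 1× o (aromatic, in 5-ring) → no; 4× c (aromatic, in 5-ring) → no; 6× c (aromatic, in 6-ring) → no; 7× C (acyclic) → match; 1× O (acyclic) → no; 1× N (acyclic) → no.
That gives 7 matching atoms.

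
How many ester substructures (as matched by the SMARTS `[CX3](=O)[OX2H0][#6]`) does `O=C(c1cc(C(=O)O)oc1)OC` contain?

[CX3](=O)[OX2H0][#6] is the SMARTS for an ester: a carbonyl carbon bonded to an oxygen that is itself bonded to carbon (no H on that O).
Exactly one fragment in the molecule meets all constraints, giving 1 match.

1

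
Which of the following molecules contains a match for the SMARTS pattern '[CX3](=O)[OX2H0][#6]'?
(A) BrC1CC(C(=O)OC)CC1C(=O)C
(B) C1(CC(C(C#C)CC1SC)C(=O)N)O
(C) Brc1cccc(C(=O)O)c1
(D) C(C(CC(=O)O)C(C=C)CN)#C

A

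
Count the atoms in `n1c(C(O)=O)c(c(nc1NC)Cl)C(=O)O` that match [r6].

The query [r6] means: r6 matches atoms in a six-membered ring.
Check the 15 heavy atoms by environment: 2× n (aromatic, in 6-ring) → match; 4× c (aromatic, in 6-ring) → match; 3× C (acyclic) → no; 4× O (acyclic) → no; 1× N (acyclic) → no; 1× Cl (acyclic) → no.
Summing the matching environments: 2 + 4 = 6 matching atoms.

6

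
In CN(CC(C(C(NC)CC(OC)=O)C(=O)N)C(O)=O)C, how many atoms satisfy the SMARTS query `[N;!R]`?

3

The query [N;!R] means: aliphatic nitrogen not in a ring.
Check the 20 heavy atoms by environment: 12× C (acyclic) → no; 5× O (acyclic) → no; 3× N (acyclic) → match.
That gives 3 matching atoms.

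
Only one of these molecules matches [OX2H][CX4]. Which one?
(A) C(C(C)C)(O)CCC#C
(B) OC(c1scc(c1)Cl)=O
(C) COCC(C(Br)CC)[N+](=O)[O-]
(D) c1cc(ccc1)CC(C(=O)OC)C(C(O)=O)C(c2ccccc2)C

A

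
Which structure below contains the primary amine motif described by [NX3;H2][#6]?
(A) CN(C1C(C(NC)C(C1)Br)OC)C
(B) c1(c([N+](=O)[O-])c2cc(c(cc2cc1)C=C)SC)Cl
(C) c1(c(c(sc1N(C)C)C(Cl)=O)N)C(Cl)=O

C

[NX3;H2][#6] describes a trivalent nitrogen with two H attached to carbon (a primary amine).
(A) has a dimethylamino group (-N(CH3)2) but the nitrogen has H0, not H2.
(B) has a nitro group (-[N+](=O)[O-]) but the nitrogen is [N+] with no H, not NX3H2.
(C) contains a primary amino group (-NH2), which satisfies every atom and bond constraint.
So the answer is (C).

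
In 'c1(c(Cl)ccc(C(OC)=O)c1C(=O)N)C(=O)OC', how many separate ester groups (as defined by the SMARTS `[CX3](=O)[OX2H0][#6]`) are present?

2

[CX3](=O)[OX2H0][#6] is the SMARTS for an ester: a carbonyl carbon bonded to an oxygen that is itself bonded to carbon (no H on that O).
The molecule carries 2 separate instances of a methyl-ester group (-C(=O)OCH3) meeting every constraint; each maps to a distinct set of atoms, giving 2 matches.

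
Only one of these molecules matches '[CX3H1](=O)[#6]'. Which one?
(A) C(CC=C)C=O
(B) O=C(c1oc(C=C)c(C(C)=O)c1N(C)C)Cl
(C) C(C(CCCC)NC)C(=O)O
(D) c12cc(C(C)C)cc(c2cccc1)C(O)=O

[CX3H1](=O)[#6] describes an sp2 carbon with one H, double-bonded to O and single-bonded to carbon (an aldehyde).
(A) contains an aldehyde (-CHO), which satisfies every atom and bond constraint.
(B) has an acetyl/ketone group (-C(=O)CH3) but the carbonyl carbon has H0 (two carbon neighbours), not H1.
(C) has a carboxylic acid group (-C(=O)OH) but the carbonyl carbon has H0 and is bonded to O, not H1.
(D) has a carboxylic acid group (-C(=O)OH) but the carbonyl carbon has H0 and is bonded to O, not H1.
So the answer is (A).

A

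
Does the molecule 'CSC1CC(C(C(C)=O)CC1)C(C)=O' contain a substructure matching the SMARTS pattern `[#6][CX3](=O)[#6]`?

The pattern [#6][CX3](=O)[#6] describes a carbonyl carbon (no H) flanked by two carbons — a ketone.
The molecule carries an acetyl/ketone group (-C(=O)CH3), whose atoms satisfy every constraint of the query, so the pattern matches.

Yes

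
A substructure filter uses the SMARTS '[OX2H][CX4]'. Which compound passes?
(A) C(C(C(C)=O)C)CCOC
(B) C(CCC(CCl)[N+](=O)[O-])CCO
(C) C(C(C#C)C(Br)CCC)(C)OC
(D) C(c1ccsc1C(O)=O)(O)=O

B

[OX2H][CX4] describes a hydroxyl oxygen bound to an sp3 (X4) carbon (an aliphatic alcohol).
(A) has a methoxy ether (-OCH3) but the oxygen has H0 (ether), not H1.
(B) contains a hydroxyl group (-OH), which satisfies every atom and bond constraint.
(C) has a methoxy ether (-OCH3) but the oxygen has H0 (ether), not H1.
(D) has a carboxylic acid group (-C(=O)OH) but the -OH is on a CX3 carbonyl carbon, not a CX4 carbon.
So the answer is (B).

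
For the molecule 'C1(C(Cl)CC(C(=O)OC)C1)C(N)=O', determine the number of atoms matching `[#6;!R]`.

The query [#6;!R] means: carbon not in any ring.
Check the 13 heavy atoms by environment: 5× C (in 5-ring) → no; 3× C (acyclic) → match; 3× O (acyclic) → no; 1× N (acyclic) → no; 1× Cl (acyclic) → no.
That gives 3 matching atoms.

3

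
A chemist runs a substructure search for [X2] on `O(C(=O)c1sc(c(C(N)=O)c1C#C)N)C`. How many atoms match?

4

Check the 15 heavy atoms by environment: 1× s (aromatic, X2) → match; 4× c (aromatic, X3) → no; 2× C (X3) → no; 2× O (X1) → no; 2× N (X3) → no; 1× O (X2) → match; 1× C (X4) → no; 2× C (X2) → match.
Summing the matching environments: 1 + 1 + 2 = 4 matching atoms.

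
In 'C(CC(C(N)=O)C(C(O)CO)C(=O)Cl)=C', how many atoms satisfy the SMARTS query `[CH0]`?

The query [CH0] means: aliphatic carbon with no attached hydrogen.
Check the 15 heavy atoms by environment: 3× C (H2) → no; 4× C (H1) → no; 2× C (H0) → match; 2× O (H0) → no; 1× Cl (H0) → no; 2× O (H1) → no; 1× N (H2) → no.
That gives 2 matching atoms.

2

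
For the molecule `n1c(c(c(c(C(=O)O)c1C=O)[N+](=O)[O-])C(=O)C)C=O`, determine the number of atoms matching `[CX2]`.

Check the 19 heavy atoms by environment: 1× n (aromatic, X2) → no; 5× c (aromatic, X3) → no; 4× C (X3) → no; 5× O (X1) → no; 1× O (X2) → no; 1× C (X4) → no; 1× N (charge +1, X3) → no; 1× O (charge -1, X1) → no.
No environment satisfies the query, so 0 matching atoms.

0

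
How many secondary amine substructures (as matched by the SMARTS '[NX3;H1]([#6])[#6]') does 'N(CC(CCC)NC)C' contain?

2

[NX3;H1]([#6])[#6] is the SMARTS for a secondary amine: a trivalent nitrogen with one H, bonded to two carbons.
The molecule carries 2 separate instances of an N-methylamino group (-NHCH3) meeting every constraint; each maps to a distinct set of atoms, giving 2 matches.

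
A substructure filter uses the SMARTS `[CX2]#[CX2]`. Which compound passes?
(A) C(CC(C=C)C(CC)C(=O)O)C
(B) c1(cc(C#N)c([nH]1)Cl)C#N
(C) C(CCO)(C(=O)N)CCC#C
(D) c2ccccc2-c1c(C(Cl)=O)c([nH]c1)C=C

[CX2]#[CX2] describes a carbon-carbon triple bond (an alkyne).
(A) has a vinyl group (-CH=CH2) but the C=C is a double bond; both carbons are CX3, not CX2.
(B) has a nitrile (-C#N) but the triple bond is C#N, not C#C.
(C) contains an ethynyl group (-C#CH), which satisfies every atom and bond constraint.
(D) has a vinyl group (-CH=CH2) but the C=C is a double bond; both carbons are CX3, not CX2.
So the answer is (C).

C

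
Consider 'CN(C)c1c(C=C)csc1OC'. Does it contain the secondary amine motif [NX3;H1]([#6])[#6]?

The pattern [NX3;H1]([#6])[#6] describes a trivalent nitrogen with one H, bonded to two carbons — a secondary amine.
The closest candidate here is a dimethylamino group (-N(CH3)2), but the nitrogen has H0, not H1. No other fragment satisfies the full query, so there is no match.

No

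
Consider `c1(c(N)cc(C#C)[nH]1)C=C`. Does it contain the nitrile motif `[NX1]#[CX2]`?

No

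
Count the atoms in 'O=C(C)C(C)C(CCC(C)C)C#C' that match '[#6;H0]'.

Check the 13 heavy atoms by environment: 4× C (H3) → no; 4× C (H1) → no; 2× C (H2) → no; 2× C (H0) → match; 1× O (H0) → no.
That gives 2 matching atoms.

2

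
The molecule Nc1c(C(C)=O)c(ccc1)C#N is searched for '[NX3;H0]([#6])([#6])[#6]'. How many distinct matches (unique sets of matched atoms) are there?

0

[NX3;H0]([#6])([#6])[#6] is the SMARTS for a tertiary amine: a trivalent nitrogen with no H, bonded to three carbons.
The molecule has a primary amino group (-NH2), but the nitrogen has H2, not H0 with three carbons; nothing else fits, so there are 0 matches.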